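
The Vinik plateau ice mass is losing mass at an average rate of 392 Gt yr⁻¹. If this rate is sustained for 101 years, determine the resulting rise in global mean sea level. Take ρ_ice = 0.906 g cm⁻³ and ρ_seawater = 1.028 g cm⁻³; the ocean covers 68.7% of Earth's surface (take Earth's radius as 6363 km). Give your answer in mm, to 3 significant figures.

Total mass lost = 392 Gt/yr × 101 yr = 3.959×10^4 Gt = 3.959×10^16 kg.
ρ_w = 1.028 g cm⁻³ = 1028 kg m⁻³, so water volume = 3.959×10^16 / 1028 = 3.851×10^13 m³.
Δh = 3.851×10^13 / 3.50×10^14 = 0.110 m = 110 mm.

≈ 110 mm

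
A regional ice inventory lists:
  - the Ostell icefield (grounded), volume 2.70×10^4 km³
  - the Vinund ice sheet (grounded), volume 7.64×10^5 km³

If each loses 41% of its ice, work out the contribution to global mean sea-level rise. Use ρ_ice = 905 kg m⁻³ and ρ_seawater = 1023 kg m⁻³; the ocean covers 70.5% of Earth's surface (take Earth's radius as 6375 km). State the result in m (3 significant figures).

≈ 0.797 m

Ostell: 0.41 × 2.70×10^4 km³ × (905/1023) = 9793 km³ of water.
Vinund: 0.41 × 7.64×10^5 km³ × (905/1023) = 2.771×10^5 km³ of water.
Total added water ≈ 2.869×10^14 m³ over 3.60×10^14 m² → Δh = 0.797 m.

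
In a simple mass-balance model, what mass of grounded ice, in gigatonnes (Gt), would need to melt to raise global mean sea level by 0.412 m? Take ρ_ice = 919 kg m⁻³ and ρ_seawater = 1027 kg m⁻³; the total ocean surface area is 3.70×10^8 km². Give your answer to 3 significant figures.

≈ 1.57×10^5 Gt

Required water volume = Δh × A = 0.412 m × 3.70×10^14 m² = 1.524×10^14 m³.
ρ_w = 1027 kg m⁻³, so the mass of water = 1.524×10^14 m³ × 1027 kg m⁻³ = 1.566×10^17 kg = 1.57×10^5 Gt (and the same mass of ice, by conservation).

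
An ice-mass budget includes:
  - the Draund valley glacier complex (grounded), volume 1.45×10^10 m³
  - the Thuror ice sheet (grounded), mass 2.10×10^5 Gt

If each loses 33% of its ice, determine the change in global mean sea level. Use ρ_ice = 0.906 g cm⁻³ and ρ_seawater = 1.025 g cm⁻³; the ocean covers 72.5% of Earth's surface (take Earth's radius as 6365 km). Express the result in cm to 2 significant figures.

Draund: 0.33 × 1.45×10^10 m³ × (906/1025) = 4.229×10^9 m³ of water.
Thuror: 0.33 × 2.10×10^5 Gt = 6.930×10^16 kg; dividing by ρ_w = 1.025 g cm⁻³ = 1025 kg m⁻³ gives 6.761×10^13 m³ of water.
Total added water ≈ 6.761×10^13 m³ over 3.69×10^14 m² → Δh = 0.183 m = 18 cm.

≈ 18 cm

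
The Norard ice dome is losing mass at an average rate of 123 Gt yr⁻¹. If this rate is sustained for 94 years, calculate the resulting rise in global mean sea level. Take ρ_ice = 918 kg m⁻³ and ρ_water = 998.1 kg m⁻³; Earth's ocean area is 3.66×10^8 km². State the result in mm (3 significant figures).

≈ 31.7 mm

Total mass lost = 123 Gt/yr × 94 yr = 1.156×10^4 Gt = 1.156×10^16 kg.
ρ_w = 998.1 kg m⁻³, so water volume = 1.156×10^16 / 998.1 = 1.158×10^13 m³.
Δh = 1.158×10^13 / 3.66×10^14 = 0.0317 m = 31.7 mm.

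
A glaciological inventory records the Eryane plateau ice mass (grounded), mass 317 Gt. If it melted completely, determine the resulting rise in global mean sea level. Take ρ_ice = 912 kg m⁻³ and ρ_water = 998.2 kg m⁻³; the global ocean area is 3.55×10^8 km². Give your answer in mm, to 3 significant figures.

Eryane: 317 Gt = 3.170×10^14 kg; dividing by ρ_w = 998.2 kg m⁻³ gives 3.176×10^11 m³ of water.
Spread over 3.55×10^14 m² of ocean, Δh = 3.176×10^11 / 3.55×10^14 = 8.95×10^-4 m = 0.895 mm.

≈ 0.895 mm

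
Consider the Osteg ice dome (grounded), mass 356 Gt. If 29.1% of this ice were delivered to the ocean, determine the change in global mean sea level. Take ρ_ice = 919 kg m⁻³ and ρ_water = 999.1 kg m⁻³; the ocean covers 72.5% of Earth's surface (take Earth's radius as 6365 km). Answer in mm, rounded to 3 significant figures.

Osteg: 0.291 × 356 Gt = 1.036×10^14 kg; dividing by ρ_w = 999.1 kg m⁻³ gives 1.037×10^11 m³ of water.
Spread over 3.69×10^14 m² of ocean, Δh = 1.037×10^11 / 3.69×10^14 = 2.81×10^-4 m = 0.281 mm.

≈ 0.281 mm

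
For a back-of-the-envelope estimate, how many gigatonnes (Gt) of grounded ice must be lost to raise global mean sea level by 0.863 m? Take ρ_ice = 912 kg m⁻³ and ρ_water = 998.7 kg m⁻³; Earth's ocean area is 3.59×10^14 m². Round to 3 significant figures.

Required water volume = Δh × A = 0.863 m × 3.59×10^14 m² = 3.098×10^14 m³.
ρ_w = 998.7 kg m⁻³, so the mass of water = 3.098×10^14 m³ × 998.7 kg m⁻³ = 3.094×10^17 kg = 3.09×10^5 Gt (and the same mass of ice, by conservation).

≈ 3.09×10^5 Gt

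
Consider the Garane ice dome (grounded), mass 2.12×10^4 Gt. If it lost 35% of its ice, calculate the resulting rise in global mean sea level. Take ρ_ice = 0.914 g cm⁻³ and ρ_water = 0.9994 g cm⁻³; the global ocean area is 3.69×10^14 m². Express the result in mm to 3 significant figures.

≈ 20.1 mm

Garane: 0.35 × 2.12×10^4 Gt = 7.420×10^15 kg; dividing by ρ_w = 0.9994 g cm⁻³ = 999.4 kg m⁻³ gives 7.424×10^12 m³ of water.
Spread over 3.69×10^14 m² of ocean, Δh = 7.424×10^12 / 3.69×10^14 = 0.0201 m = 20.1 mm.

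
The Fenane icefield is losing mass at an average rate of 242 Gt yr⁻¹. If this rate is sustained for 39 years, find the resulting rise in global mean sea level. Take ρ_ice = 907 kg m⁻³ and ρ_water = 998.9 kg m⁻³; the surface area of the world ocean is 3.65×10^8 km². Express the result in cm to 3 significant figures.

Total mass lost = 242 Gt/yr × 39 yr = 9438 Gt = 9.438×10^15 kg.
ρ_w = 998.9 kg m⁻³, so water volume = 9.438×10^15 / 998.9 = 9.448×10^12 m³.
Δh = 9.448×10^12 / 3.65×10^14 = 0.0259 m = 2.59 cm.

≈ 2.59 cm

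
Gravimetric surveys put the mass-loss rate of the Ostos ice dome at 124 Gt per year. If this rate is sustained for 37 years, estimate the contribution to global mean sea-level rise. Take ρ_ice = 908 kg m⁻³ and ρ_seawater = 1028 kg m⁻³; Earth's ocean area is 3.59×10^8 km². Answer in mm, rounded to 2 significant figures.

Total mass lost = 124 Gt/yr × 37 yr = 4588 Gt = 4.588×10^15 kg.
ρ_w = 1028 kg m⁻³, so water volume = 4.588×10^15 / 1028 = 4.463×10^12 m³.
Δh = 4.463×10^12 / 3.59×10^14 = 0.0124 m = 12 mm.

≈ 12 mm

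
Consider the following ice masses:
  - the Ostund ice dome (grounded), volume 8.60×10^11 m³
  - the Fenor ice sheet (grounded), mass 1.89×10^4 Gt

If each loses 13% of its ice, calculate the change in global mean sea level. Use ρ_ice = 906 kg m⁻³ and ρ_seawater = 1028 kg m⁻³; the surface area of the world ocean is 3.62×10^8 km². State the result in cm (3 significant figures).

Ostund: 0.13 × 8.60×10^11 m³ × (906/1028) = 9.853×10^10 m³ of water.
Fenor: 0.13 × 1.89×10^4 Gt = 2.457×10^15 kg; dividing by ρ_w = 1028 kg m⁻³ gives 2.390×10^12 m³ of water.
Total added water ≈ 2.489×10^12 m³ over 3.62×10^14 m² → Δh = 6.87×10^-3 m = 0.687 cm.

≈ 0.687 cm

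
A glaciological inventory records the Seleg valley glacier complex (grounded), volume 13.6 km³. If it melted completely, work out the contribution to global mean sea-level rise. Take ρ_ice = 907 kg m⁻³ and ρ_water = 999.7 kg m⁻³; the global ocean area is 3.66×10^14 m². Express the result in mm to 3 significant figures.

Seleg: 13.6 km³ × (907/999.7) = 12.34 km³ of water.
Spread over 3.66×10^14 m² of ocean, Δh = 1.234×10^10 / 3.66×10^14 = 3.37×10^-5 m = 0.0337 mm.

≈ 0.0337 mm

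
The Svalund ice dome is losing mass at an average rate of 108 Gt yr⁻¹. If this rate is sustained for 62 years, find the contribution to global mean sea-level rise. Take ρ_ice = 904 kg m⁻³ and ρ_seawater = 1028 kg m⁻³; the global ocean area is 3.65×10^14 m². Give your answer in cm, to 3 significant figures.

Total mass lost = 108 Gt/yr × 62 yr = 6696 Gt = 6.696×10^15 kg.
ρ_w = 1028 kg m⁻³, so water volume = 6.696×10^15 / 1028 = 6.514×10^12 m³.
Δh = 6.514×10^12 / 3.65×10^14 = 0.0178 m = 1.78 cm.

≈ 1.78 cm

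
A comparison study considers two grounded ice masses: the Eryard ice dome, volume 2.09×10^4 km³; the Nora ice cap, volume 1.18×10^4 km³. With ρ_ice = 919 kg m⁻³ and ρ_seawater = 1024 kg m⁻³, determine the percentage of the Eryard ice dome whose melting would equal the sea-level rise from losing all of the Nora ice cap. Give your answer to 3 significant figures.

Equal sea-level rise means equal mass of meltwater, i.e. equal mass of ice lost.
Ice mass of Nora: 1.084×10^16 kg; ice mass of Eryard: 1.921×10^16 kg.
Fraction required = 1.084×10^16 / 1.921×10^16 = 0.565 → 56.5 %.

≈ 56.5 %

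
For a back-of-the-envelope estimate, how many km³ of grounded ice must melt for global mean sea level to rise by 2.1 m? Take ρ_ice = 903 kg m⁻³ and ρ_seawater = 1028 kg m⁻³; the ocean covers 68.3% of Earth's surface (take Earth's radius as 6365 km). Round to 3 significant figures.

≈ 8.31×10^5 km³

Required water volume = Δh × A = 2.1 m × 3.48×10^14 m² = 7.302×10^14 m³ = 7.302×10^5 km³.
Ice volume = water volume × ρ_w/ρ_ice = 7.302×10^5 × 1028/903 = 8.31×10^5 km³.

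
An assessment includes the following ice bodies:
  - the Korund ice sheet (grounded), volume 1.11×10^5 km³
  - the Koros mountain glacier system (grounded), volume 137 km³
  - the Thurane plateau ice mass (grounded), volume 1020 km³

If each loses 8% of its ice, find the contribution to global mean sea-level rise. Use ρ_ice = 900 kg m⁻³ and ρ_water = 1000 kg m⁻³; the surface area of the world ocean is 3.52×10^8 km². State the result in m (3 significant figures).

≈ 0.0229 m

Korund: 0.08 × 1.11×10^5 km³ × (900/1000) = 7992 km³ of water.
Koros: 0.08 × 137 km³ × (900/1000) = 9.864 km³ of water.
Thurane: 0.08 × 1020 km³ × (900/1000) = 73.44 km³ of water.
Total added water ≈ 8.075×10^12 m³ over 3.52×10^14 m² → Δh = 0.0229 m.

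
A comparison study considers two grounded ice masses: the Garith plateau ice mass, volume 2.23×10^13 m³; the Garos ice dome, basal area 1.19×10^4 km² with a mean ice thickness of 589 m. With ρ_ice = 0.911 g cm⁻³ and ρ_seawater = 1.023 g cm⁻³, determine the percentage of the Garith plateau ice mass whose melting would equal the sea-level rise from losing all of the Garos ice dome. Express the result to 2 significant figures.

Equal sea-level rise means equal mass of meltwater, i.e. equal mass of ice lost.
Ice mass of Garos: 6.385×10^15 kg; ice mass of Garith: 2.032×10^16 kg.
Fraction required = 6.385×10^15 / 2.032×10^16 = 0.314 → 31 %.

≈ 31 %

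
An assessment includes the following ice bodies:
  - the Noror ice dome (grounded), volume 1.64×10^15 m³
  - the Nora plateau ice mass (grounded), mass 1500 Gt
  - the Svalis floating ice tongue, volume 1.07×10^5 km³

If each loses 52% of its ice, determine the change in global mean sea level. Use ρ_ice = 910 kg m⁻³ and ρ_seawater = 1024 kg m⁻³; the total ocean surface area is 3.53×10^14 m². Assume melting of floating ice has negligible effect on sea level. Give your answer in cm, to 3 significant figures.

Noror: 0.52 × 1.64×10^15 m³ × (910/1024) = 7.579×10^14 m³ of water.
Nora: 0.52 × 1500 Gt = 7.800×10^14 kg; dividing by ρ_w = 1024 kg m⁻³ gives 7.617×10^11 m³ of water.
The Svalis floating ice tongue is floating and already displaces its own weight of water, so its melt adds essentially nothing to sea level.
Total added water ≈ 7.586×10^14 m³ over 3.53×10^14 m² → Δh = 2.15 m = 215 cm.

≈ 215 cm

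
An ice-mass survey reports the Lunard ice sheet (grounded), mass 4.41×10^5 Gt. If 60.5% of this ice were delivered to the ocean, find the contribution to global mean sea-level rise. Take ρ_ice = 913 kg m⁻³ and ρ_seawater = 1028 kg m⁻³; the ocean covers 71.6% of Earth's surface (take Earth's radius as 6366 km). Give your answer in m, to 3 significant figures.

≈ 0.712 m

Lunard: 0.605 × 4.41×10^5 Gt = 2.668×10^17 kg; dividing by ρ_w = 1028 kg m⁻³ gives 2.595×10^14 m³ of water.
Spread over 3.65×10^14 m² of ocean, Δh = 2.595×10^14 / 3.65×10^14 = 0.712 m.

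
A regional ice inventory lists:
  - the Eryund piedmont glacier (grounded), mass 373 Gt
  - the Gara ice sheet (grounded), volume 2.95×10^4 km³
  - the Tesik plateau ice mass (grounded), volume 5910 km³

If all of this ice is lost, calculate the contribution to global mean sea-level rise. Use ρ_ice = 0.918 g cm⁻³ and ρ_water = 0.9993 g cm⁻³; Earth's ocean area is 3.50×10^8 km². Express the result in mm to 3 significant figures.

Eryund: 373 Gt = 3.730×10^14 kg; dividing by ρ_w = 0.9993 g cm⁻³ = 999.3 kg m⁻³ gives 3.733×10^11 m³ of water.
Gara: 2.95×10^4 km³ × (918/999.3) = 2.710×10^4 km³ of water.
Tesik: 5910 km³ × (918/999.3) = 5429 km³ of water.
Total added water ≈ 3.290×10^13 m³ over 3.50×10^14 m² → Δh = 0.0940 m = 94.0 mm.

≈ 94.0 mm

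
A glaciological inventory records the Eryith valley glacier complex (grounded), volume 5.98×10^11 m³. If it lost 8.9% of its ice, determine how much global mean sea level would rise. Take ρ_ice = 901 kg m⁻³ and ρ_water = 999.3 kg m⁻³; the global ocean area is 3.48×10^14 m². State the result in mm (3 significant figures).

Eryith: 0.089 × 5.98×10^11 m³ × (901/999.3) = 4.799×10^10 m³ of water.
Spread over 3.48×10^14 m² of ocean, Δh = 4.799×10^10 / 3.48×10^14 = 1.38×10^-4 m = 0.138 mm.

≈ 0.138 mm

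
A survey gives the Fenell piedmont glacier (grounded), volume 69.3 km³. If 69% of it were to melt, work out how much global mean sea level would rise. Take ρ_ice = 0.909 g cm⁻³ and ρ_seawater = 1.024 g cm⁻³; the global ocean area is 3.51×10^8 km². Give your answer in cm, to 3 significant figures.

Fenell: 0.69 × 69.3 km³ × (909/1024) = 42.45 km³ of water.
Spread over 3.51×10^14 m² of ocean, Δh = 4.245×10^10 / 3.51×10^14 = 1.21×10^-4 m = 0.0121 cm.

≈ 0.0121 cm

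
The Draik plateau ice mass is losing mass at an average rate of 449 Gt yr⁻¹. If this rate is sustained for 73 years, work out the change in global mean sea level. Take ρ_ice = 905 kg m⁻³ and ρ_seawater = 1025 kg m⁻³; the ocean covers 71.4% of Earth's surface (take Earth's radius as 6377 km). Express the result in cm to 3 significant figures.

≈ 8.76 cm

Total mass lost = 449 Gt/yr × 73 yr = 3.278×10^4 Gt = 3.278×10^16 kg.
ρ_w = 1025 kg m⁻³, so water volume = 3.278×10^16 / 1025 = 3.198×10^13 m³.
Δh = 3.198×10^13 / 3.65×10^14 = 0.0876 m = 8.76 cm.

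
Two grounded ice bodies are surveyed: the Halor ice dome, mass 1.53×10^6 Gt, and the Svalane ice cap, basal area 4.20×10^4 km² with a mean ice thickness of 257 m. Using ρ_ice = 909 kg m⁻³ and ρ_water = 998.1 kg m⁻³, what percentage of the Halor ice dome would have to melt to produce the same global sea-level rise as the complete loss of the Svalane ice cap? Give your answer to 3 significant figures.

Equal sea-level rise means equal mass of meltwater, i.e. equal mass of ice lost.
Ice mass of Svalane: 9.812×10^15 kg; ice mass of Halor: 1.530×10^18 kg.
Fraction required = 9.812×10^15 / 1.530×10^18 = 6.41×10^-3 → 0.641 %.

≈ 0.641 %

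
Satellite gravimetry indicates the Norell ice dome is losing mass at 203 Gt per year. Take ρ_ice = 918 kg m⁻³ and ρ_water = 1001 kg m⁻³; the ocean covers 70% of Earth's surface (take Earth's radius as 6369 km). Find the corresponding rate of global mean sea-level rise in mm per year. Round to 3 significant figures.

≈ 0.568 mm/yr

ρ_w = 1001 kg m⁻³. Annual water volume added = 203 Gt / ρ_w = 2.030×10^14 kg / 1001 kg m⁻³ = 2.028×10^11 m³.
Δh per year = 2.028×10^11 / 3.57×10^14 = 5.68×10^-4 m = 0.568 mm.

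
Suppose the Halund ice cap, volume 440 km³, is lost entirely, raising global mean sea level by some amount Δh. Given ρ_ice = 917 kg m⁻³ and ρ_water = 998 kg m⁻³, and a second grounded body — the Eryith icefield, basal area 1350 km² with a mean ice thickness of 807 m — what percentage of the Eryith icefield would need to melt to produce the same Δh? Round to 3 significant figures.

≈ 40.4 %

Equal sea-level rise means equal mass of meltwater, i.e. equal mass of ice lost.
Ice mass of Halund: 4.035×10^14 kg; ice mass of Eryith: 9.990×10^14 kg.
Fraction required = 4.035×10^14 / 9.990×10^14 = 0.404 → 40.4 %.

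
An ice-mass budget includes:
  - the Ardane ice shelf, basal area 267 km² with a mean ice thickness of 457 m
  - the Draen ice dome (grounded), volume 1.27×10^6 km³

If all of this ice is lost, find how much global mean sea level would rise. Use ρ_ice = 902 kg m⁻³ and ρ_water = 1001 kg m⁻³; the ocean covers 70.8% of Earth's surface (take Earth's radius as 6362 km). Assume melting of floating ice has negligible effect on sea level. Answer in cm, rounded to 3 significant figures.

≈ 318 cm

The Ardane ice shelf is floating and already displaces its own weight of water, so its melt adds essentially nothing to sea level.
Draen: 1.27×10^6 km³ × (902/1001) = 1.144×10^6 km³ of water.
Total added water ≈ 1.144×10^15 m³ over 3.60×10^14 m² → Δh = 3.18 m = 318 cm.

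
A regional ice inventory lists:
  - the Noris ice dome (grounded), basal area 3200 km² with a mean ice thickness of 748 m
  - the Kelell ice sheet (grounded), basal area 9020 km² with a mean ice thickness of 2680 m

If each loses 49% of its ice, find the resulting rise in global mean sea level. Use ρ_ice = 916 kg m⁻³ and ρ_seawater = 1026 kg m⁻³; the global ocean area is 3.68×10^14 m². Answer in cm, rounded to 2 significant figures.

Noris: ice volume = 3200 km² × 748 m = 2394 km³; 0.49 × 2394 × (916/1026) = 1047 km³ of water.
Kelell: ice volume = 9020 km² × 2680 m = 2.417×10^4 km³; 0.49 × 2.417×10^4 × (916/1026) = 1.058×10^4 km³ of water.
Total added water ≈ 1.162×10^13 m³ over 3.68×10^14 m² → Δh = 0.0316 m = 3.2 cm.

≈ 3.2 cm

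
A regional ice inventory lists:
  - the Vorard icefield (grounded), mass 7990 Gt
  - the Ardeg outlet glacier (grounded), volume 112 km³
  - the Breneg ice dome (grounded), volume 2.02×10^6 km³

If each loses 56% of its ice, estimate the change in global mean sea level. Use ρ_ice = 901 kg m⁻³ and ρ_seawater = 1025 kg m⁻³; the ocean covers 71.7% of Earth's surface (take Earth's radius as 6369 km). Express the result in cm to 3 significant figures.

Vorard: 0.56 × 7990 Gt = 4.474×10^15 kg; dividing by ρ_w = 1025 kg m⁻³ gives 4.365×10^12 m³ of water.
Ardeg: 0.56 × 112 km³ × (901/1025) = 55.13 km³ of water.
Breneg: 0.56 × 2.02×10^6 km³ × (901/1025) = 9.944×10^5 km³ of water.
Total added water ≈ 9.988×10^14 m³ over 3.65×10^14 m² → Δh = 2.73 m = 273 cm.

≈ 273 cm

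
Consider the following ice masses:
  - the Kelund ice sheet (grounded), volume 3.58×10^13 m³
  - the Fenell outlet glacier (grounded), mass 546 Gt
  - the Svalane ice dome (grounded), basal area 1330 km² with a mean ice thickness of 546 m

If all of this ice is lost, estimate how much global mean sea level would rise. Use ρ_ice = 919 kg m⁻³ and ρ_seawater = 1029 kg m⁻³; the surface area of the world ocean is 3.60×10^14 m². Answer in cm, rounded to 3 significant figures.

≈ 9.21 cm

Kelund: 3.58×10^13 m³ × (919/1029) = 3.197×10^13 m³ of water.
Fenell: 546 Gt = 5.460×10^14 kg; dividing by ρ_w = 1029 kg m⁻³ gives 5.306×10^11 m³ of water.
Svalane: ice volume = 1330 km² × 546 m = 726.2 km³; 726.2 × (919/1029) = 648.6 km³ of water.
Total added water ≈ 3.315×10^13 m³ over 3.60×10^14 m² → Δh = 0.0921 m = 9.21 cm.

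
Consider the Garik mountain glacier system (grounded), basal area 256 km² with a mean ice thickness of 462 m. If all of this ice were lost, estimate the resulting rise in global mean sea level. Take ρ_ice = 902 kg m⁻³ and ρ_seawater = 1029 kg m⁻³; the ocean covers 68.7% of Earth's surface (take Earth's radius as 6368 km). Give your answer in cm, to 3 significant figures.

≈ 0.0296 cm

Garik: ice volume = 256 km² × 462 m = 118.3 km³; 118.3 × (902/1029) = 103.7 km³ of water.
Spread over 3.50×10^14 m² of ocean, Δh = 1.037×10^11 / 3.50×10^14 = 2.96×10^-4 m = 0.0296 cm.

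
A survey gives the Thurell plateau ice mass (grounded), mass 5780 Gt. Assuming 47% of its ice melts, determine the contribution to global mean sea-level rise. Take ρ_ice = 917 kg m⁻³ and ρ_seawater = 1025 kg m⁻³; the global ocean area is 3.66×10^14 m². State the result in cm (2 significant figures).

≈ 0.72 cm

Thurell: 0.47 × 5780 Gt = 2.717×10^15 kg; dividing by ρ_w = 1025 kg m⁻³ gives 2.650×10^12 m³ of water.
Spread over 3.66×10^14 m² of ocean, Δh = 2.650×10^12 / 3.66×10^14 = 7.24×10^-3 m = 0.72 cm.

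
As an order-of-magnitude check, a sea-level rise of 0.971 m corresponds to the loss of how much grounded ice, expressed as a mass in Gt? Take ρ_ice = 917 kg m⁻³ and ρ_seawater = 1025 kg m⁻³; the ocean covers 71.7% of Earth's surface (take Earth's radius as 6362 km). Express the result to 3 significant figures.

≈ 3.63×10^5 Gt

Required water volume = Δh × A = 0.971 m × 3.65×10^14 m² = 3.541×10^14 m³.
ρ_w = 1025 kg m⁻³, so the mass of water = 3.541×10^14 m³ × 1025 kg m⁻³ = 3.630×10^17 kg = 3.63×10^5 Gt (and the same mass of ice, by conservation).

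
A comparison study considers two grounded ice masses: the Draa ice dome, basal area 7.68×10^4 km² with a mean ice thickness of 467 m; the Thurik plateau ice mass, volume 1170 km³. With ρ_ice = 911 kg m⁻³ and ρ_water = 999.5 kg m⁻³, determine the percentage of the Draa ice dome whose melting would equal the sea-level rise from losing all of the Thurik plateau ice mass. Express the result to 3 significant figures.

≈ 3.26 %

Equal sea-level rise means equal mass of meltwater, i.e. equal mass of ice lost.
Ice mass of Thurik: 1.066×10^15 kg; ice mass of Draa: 3.267×10^16 kg.
Fraction required = 1.066×10^15 / 3.267×10^16 = 0.0326 → 3.26 %.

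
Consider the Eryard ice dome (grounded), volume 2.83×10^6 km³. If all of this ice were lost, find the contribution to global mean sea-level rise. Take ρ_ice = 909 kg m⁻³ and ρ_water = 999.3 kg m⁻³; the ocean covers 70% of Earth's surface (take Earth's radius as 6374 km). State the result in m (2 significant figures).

≈ 7.2 m

Eryard: 2.83×10^6 km³ × (909/999.3) = 2.574×10^6 km³ of water.
Spread over 3.57×10^14 m² of ocean, Δh = 2.574×10^15 / 3.57×10^14 = 7.20 m.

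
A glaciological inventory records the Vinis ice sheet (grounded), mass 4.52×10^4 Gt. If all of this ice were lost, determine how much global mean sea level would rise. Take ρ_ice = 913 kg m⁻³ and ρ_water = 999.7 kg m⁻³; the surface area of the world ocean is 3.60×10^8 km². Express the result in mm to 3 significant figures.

Vinis: 4.52×10^4 Gt = 4.520×10^16 kg; dividing by ρ_w = 999.7 kg m⁻³ gives 4.521×10^13 m³ of water.
Spread over 3.60×10^14 m² of ocean, Δh = 4.521×10^13 / 3.60×10^14 = 0.126 m = 126 mm.

≈ 126 mm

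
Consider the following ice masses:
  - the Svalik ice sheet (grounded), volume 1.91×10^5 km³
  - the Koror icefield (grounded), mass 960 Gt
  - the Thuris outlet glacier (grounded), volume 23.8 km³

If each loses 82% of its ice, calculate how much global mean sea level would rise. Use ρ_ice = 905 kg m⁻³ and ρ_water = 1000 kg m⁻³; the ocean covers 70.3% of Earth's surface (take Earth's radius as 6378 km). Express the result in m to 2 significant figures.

Svalik: 0.82 × 1.91×10^5 km³ × (905/1000) = 1.417×10^5 km³ of water.
Koror: 0.82 × 960 Gt = 7.872×10^14 kg; dividing by ρ_w = 1000 kg m⁻³ gives 7.872×10^11 m³ of water.
Thuris: 0.82 × 23.8 km³ × (905/1000) = 17.66 km³ of water.
Total added water ≈ 1.425×10^14 m³ over 3.59×10^14 m² → Δh = 0.397 m.

≈ 0.40 m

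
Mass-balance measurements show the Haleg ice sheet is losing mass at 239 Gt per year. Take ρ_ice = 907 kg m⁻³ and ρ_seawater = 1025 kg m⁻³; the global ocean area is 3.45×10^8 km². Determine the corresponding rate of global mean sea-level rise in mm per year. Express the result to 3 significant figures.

ρ_w = 1025 kg m⁻³. Annual water volume added = 239 Gt / ρ_w = 2.390×10^14 kg / 1025 kg m⁻³ = 2.332×10^11 m³.
Δh per year = 2.332×10^11 / 3.45×10^14 = 6.76×10^-4 m = 0.676 mm.

≈ 0.676 mm/yr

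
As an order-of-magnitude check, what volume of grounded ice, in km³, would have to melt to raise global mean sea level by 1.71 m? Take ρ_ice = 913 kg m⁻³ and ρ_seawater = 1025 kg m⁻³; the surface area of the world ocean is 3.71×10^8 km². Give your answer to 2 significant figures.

≈ 7.1×10^5 km³

Required water volume = Δh × A = 1.71 m × 3.71×10^14 m² = 6.344×10^14 m³ = 6.344×10^5 km³.
Ice volume = water volume × ρ_w/ρ_ice = 6.344×10^5 × 1025/913 = 7.1×10^5 km³.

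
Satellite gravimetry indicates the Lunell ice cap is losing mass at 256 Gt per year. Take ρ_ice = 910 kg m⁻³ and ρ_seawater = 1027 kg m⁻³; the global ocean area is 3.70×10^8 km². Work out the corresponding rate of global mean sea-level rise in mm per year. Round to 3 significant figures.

≈ 0.674 mm/yr

ρ_w = 1027 kg m⁻³. Annual water volume added = 256 Gt / ρ_w = 2.560×10^14 kg / 1027 kg m⁻³ = 2.493×10^11 m³.
Δh per year = 2.493×10^11 / 3.70×10^14 = 6.74×10^-4 m = 0.674 mm.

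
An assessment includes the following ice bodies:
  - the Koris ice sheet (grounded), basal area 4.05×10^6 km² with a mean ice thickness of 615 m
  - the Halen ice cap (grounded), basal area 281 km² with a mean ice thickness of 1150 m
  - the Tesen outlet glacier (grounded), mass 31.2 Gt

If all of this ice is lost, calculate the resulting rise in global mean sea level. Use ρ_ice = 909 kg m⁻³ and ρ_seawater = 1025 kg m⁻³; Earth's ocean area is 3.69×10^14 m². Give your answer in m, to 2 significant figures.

≈ 6.0 m

Koris: ice volume = 4.05×10^6 km² × 615 m = 2.491×10^6 km³; 2.491×10^6 × (909/1025) = 2.209×10^6 km³ of water.
Halen: ice volume = 281 km² × 1150 m = 323.1 km³; 323.1 × (909/1025) = 286.6 km³ of water.
Tesen: 31.2 Gt = 3.120×10^13 kg; dividing by ρ_w = 1025 kg m⁻³ gives 3.044×10^10 m³ of water.
Total added water ≈ 2.209×10^15 m³ over 3.69×10^14 m² → Δh = 5.99 m.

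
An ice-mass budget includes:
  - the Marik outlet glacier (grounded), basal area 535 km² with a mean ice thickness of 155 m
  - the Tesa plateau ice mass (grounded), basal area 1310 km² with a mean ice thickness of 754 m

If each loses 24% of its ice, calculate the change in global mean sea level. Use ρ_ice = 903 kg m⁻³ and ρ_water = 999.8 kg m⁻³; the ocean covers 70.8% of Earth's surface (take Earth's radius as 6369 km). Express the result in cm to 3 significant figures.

≈ 0.0643 cm

Marik: ice volume = 535 km² × 155 m = 82.92 km³; 0.24 × 82.92 × (903/999.8) = 17.98 km³ of water.
Tesa: ice volume = 1310 km² × 754 m = 987.7 km³; 0.24 × 987.7 × (903/999.8) = 214.1 km³ of water.
Total added water ≈ 2.321×10^11 m³ over 3.61×10^14 m² → Δh = 6.43×10^-4 m = 0.0643 cm.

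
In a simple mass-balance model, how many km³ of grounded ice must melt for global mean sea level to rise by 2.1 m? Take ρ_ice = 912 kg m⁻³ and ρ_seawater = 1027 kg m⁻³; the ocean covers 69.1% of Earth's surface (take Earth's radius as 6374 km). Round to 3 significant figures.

≈ 8.34×10^5 km³

Required water volume = Δh × A = 2.1 m × 3.53×10^14 m² = 7.409×10^14 m³ = 7.409×10^5 km³.
Ice volume = water volume × ρ_w/ρ_ice = 7.409×10^5 × 1027/912 = 8.34×10^5 km³.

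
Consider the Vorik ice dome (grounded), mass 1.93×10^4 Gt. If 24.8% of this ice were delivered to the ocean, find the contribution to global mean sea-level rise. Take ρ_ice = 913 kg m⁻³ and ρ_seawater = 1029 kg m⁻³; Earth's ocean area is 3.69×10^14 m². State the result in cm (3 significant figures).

Vorik: 0.248 × 1.93×10^4 Gt = 4.786×10^15 kg; dividing by ρ_w = 1029 kg m⁻³ gives 4.652×10^12 m³ of water.
Spread over 3.69×10^14 m² of ocean, Δh = 4.652×10^12 / 3.69×10^14 = 0.0126 m = 1.26 cm.

≈ 1.26 cm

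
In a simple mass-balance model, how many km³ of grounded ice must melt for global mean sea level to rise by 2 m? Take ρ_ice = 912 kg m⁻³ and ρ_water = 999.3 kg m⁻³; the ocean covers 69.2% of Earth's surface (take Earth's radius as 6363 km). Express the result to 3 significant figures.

≈ 7.72×10^5 km³

Required water volume = Δh × A = 2 m × 3.52×10^14 m² = 7.042×10^14 m³ = 7.042×10^5 km³.
Ice volume = water volume × ρ_w/ρ_ice = 7.042×10^5 × 999.3/912 = 7.72×10^5 km³.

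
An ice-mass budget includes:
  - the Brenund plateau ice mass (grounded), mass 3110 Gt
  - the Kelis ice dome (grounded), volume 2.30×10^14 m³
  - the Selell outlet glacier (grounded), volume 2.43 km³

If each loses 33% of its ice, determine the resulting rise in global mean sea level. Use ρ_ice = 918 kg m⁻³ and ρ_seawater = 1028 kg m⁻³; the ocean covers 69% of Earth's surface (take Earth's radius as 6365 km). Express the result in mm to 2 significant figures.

Brenund: 0.33 × 3110 Gt = 1.026×10^15 kg; dividing by ρ_w = 1028 kg m⁻³ gives 9.983×10^11 m³ of water.
Kelis: 0.33 × 2.30×10^14 m³ × (918/1028) = 6.778×10^13 m³ of water.
Selell: 0.33 × 2.43 km³ × (918/1028) = 0.7161 km³ of water.
Total added water ≈ 6.878×10^13 m³ over 3.51×10^14 m² → Δh = 0.196 m = 200 mm.

≈ 200 mm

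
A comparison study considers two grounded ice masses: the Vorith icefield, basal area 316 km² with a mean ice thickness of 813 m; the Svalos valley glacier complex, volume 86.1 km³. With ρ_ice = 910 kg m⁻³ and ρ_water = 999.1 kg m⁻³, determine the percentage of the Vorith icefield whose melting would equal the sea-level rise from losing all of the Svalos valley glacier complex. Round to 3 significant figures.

≈ 33.5 %

Equal sea-level rise means equal mass of meltwater, i.e. equal mass of ice lost.
Ice mass of Svalos: 7.835×10^13 kg; ice mass of Vorith: 2.338×10^14 kg.
Fraction required = 7.835×10^13 / 2.338×10^14 = 0.335 → 33.5 %.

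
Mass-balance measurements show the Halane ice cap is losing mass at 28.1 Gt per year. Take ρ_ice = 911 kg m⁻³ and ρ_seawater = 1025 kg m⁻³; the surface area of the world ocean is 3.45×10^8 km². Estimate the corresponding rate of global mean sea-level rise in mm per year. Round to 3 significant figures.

≈ 0.0795 mm/yr

ρ_w = 1025 kg m⁻³. Annual water volume added = 28.1 Gt / ρ_w = 2.810×10^13 kg / 1025 kg m⁻³ = 2.741×10^10 m³.
Δh per year = 2.741×10^10 / 3.45×10^14 = 7.95×10^-5 m = 0.0795 mm.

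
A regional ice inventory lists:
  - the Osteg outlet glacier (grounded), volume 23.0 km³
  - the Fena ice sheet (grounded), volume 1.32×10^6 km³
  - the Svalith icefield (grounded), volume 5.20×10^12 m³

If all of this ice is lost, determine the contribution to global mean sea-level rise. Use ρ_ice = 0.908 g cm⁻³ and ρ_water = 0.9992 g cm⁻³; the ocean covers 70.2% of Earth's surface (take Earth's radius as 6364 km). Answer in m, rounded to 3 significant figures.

Osteg: 23.0 km³ × (908/999.2) = 20.90 km³ of water.
Fena: 1.32×10^6 km³ × (908/999.2) = 1.200×10^6 km³ of water.
Svalith: 5.20×10^12 m³ × (908/999.2) = 4.725×10^12 m³ of water.
Total added water ≈ 1.204×10^15 m³ over 3.57×10^14 m² → Δh = 3.37 m.

≈ 3.37 m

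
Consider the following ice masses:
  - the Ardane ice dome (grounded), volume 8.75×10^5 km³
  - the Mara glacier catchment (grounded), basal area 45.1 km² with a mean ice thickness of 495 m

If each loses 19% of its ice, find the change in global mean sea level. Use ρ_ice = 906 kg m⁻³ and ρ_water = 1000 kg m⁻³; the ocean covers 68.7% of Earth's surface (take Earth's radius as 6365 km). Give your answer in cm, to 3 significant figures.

Ardane: 0.19 × 8.75×10^5 km³ × (906/1000) = 1.506×10^5 km³ of water.
Mara: ice volume = 45.1 km² × 495 m = 22.32 km³; 0.19 × 22.32 × (906/1000) = 3.843 km³ of water.
Total added water ≈ 1.506×10^14 m³ over 3.50×10^14 m² → Δh = 0.431 m = 43.1 cm.

≈ 43.1 cm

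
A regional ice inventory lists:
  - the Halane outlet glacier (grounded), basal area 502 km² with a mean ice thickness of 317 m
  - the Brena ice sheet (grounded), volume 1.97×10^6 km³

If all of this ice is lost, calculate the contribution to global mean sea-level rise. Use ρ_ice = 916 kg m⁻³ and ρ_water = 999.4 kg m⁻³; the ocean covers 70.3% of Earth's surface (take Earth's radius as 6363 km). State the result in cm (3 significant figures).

≈ 505 cm

Halane: ice volume = 502 km² × 317 m = 159.1 km³; 159.1 × (916/999.4) = 145.9 km³ of water.
Brena: 1.97×10^6 km³ × (916/999.4) = 1.806×10^6 km³ of water.
Total added water ≈ 1.806×10^15 m³ over 3.58×10^14 m² → Δh = 5.05 m = 505 cm.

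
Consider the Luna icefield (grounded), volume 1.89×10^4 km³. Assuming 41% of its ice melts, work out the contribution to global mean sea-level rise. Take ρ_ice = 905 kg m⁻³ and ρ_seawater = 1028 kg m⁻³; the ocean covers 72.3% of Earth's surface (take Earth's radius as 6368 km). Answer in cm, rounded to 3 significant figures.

≈ 1.85 cm

Luna: 0.41 × 1.89×10^4 km³ × (905/1028) = 6822 km³ of water.
Spread over 3.68×10^14 m² of ocean, Δh = 6.822×10^12 / 3.68×10^14 = 0.0185 m = 1.85 cm.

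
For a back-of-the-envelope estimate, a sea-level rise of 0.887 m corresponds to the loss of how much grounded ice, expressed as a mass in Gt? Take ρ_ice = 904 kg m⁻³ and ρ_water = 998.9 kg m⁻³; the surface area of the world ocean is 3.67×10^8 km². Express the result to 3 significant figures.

Required water volume = Δh × A = 0.887 m × 3.67×10^14 m² = 3.255×10^14 m³.
ρ_w = 998.9 kg m⁻³, so the mass of water = 3.255×10^14 m³ × 998.9 kg m⁻³ = 3.252×10^17 kg = 3.25×10^5 Gt (and the same mass of ice, by conservation).

≈ 3.25×10^5 Gt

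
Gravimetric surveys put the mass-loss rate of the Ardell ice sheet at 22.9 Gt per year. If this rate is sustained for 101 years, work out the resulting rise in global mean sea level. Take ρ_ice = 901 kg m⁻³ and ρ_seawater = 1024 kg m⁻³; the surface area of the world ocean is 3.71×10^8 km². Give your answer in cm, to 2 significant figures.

Total mass lost = 22.9 Gt/yr × 101 yr = 2313 Gt = 2.313×10^15 kg.
ρ_w = 1024 kg m⁻³, so water volume = 2.313×10^15 / 1024 = 2.259×10^12 m³.
Δh = 2.259×10^12 / 3.71×10^14 = 6.09×10^-3 m = 0.61 cm.

≈ 0.61 cm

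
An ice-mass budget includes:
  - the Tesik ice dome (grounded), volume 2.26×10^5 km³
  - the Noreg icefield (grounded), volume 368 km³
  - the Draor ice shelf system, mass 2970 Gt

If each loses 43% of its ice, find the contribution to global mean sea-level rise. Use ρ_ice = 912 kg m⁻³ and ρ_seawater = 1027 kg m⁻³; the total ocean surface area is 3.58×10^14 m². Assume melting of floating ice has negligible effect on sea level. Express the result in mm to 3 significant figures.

Tesik: 0.43 × 2.26×10^5 km³ × (912/1027) = 8.630×10^4 km³ of water.
Noreg: 0.43 × 368 km³ × (912/1027) = 140.5 km³ of water.
The Draor ice shelf system is floating and already displaces its own weight of water, so its melt adds essentially nothing to sea level.
Total added water ≈ 8.644×10^13 m³ over 3.58×10^14 m² → Δh = 0.241 m = 241 mm.

≈ 241 mm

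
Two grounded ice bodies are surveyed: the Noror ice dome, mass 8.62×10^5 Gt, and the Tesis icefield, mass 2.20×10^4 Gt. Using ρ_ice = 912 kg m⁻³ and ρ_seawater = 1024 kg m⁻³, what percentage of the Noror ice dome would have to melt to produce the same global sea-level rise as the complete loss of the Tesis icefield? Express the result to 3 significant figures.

Equal sea-level rise means equal mass of meltwater, i.e. equal mass of ice lost.
Ice mass of Tesis: 2.200×10^16 kg; ice mass of Noror: 8.620×10^17 kg.
Fraction required = 2.200×10^16 / 8.620×10^17 = 0.0255 → 2.55 %.

≈ 2.55 %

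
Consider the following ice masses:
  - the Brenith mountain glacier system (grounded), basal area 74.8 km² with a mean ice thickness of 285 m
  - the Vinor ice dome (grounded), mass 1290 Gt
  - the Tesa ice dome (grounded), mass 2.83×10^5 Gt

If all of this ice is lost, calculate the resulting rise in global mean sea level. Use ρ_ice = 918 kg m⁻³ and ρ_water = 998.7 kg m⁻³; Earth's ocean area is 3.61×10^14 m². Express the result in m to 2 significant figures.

≈ 0.79 m

Brenith: ice volume = 74.8 km² × 285 m = 21.32 km³; 21.32 × (918/998.7) = 19.60 km³ of water.
Vinor: 1290 Gt = 1.290×10^15 kg; dividing by ρ_w = 998.7 kg m⁻³ gives 1.292×10^12 m³ of water.
Tesa: 2.83×10^5 Gt = 2.830×10^17 kg; dividing by ρ_w = 998.7 kg m⁻³ gives 2.834×10^14 m³ of water.
Total added water ≈ 2.847×10^14 m³ over 3.61×10^14 m² → Δh = 0.789 m.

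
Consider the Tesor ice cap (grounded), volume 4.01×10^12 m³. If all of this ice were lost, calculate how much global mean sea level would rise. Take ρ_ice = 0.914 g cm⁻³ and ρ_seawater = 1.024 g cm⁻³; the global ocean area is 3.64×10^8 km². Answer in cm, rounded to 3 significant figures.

Tesor: 4.01×10^12 m³ × (914/1024) = 3.579×10^12 m³ of water.
Spread over 3.64×10^14 m² of ocean, Δh = 3.579×10^12 / 3.64×10^14 = 9.83×10^-3 m = 0.983 cm.

≈ 0.983 cm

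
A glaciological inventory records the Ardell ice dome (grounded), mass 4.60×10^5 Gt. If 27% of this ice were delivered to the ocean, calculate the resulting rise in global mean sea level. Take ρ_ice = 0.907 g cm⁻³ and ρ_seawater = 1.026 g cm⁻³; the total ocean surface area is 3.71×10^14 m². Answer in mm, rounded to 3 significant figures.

Ardell: 0.27 × 4.60×10^5 Gt = 1.242×10^17 kg; dividing by ρ_w = 1.026 g cm⁻³ = 1026 kg m⁻³ gives 1.211×10^14 m³ of water.
Spread over 3.71×10^14 m² of ocean, Δh = 1.211×10^14 / 3.71×10^14 = 0.326 m = 326 mm.

≈ 326 mm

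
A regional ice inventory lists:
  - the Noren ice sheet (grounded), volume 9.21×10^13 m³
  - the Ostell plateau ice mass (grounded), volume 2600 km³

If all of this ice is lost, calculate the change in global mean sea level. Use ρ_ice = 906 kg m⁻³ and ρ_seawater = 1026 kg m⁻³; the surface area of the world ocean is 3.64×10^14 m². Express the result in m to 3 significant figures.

≈ 0.230 m

Noren: 9.21×10^13 m³ × (906/1026) = 8.133×10^13 m³ of water.
Ostell: 2600 km³ × (906/1026) = 2296 km³ of water.
Total added water ≈ 8.362×10^13 m³ over 3.64×10^14 m² → Δh = 0.230 m.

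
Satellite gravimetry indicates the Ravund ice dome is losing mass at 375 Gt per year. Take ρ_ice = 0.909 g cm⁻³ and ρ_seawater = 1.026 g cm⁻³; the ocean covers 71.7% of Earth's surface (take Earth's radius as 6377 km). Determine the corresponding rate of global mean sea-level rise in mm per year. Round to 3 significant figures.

≈ 0.998 mm/yr

ρ_w = 1.026 g cm⁻³ = 1026 kg m⁻³. Annual water volume added = 375 Gt / ρ_w = 3.750×10^14 kg / 1026 kg m⁻³ = 3.655×10^11 m³.
Δh per year = 3.655×10^11 / 3.66×10^14 = 9.98×10^-4 m = 0.998 mm.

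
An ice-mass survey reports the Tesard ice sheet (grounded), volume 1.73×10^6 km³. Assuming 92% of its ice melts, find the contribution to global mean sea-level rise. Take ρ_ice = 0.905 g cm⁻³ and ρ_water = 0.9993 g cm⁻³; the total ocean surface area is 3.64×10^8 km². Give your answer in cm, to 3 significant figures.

Tesard: 0.92 × 1.73×10^6 km³ × (905/999.3) = 1.441×10^6 km³ of water.
Spread over 3.64×10^14 m² of ocean, Δh = 1.441×10^15 / 3.64×10^14 = 3.96 m = 396 cm.

≈ 396 cm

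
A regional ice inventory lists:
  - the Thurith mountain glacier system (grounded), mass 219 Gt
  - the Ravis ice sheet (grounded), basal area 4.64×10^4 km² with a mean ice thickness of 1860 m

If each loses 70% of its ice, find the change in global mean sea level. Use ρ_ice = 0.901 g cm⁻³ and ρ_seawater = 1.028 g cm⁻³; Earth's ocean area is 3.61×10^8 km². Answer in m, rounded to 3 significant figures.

≈ 0.147 m

Thurith: 0.7 × 219 Gt = 1.533×10^14 kg; dividing by ρ_w = 1.028 g cm⁻³ = 1028 kg m⁻³ gives 1.491×10^11 m³ of water.
Ravis: ice volume = 4.64×10^4 km² × 1860 m = 8.630×10^4 km³; 0.7 × 8.630×10^4 × (901/1028) = 5.295×10^4 km³ of water.
Total added water ≈ 5.310×10^13 m³ over 3.61×10^14 m² → Δh = 0.147 m.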